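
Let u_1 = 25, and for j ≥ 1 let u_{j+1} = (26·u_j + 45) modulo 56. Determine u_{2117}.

35

We have u_1 = 25; u_2 = 23; u_3 = 27; u_4 = 19; u_5 = 35; u_6 = 3; u_7 = 11; u_8 = 51; u_9 = 27.
Since u_9 = u_3 = 27, the sequence is eventually periodic: after a pre-period of length 2 it cycles with period 6.
For j ≥ 3, u_j depends only on (j - 3) mod 6. (2117 - 3) mod 6 = 2, so u_{2117} = u_5 = 35.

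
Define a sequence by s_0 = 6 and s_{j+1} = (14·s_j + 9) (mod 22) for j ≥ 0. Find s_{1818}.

15

Listing terms: s_0 = 6,  s_1 = 5,  s_2 = 13,  s_3 = 15,  s_4 = 21,  s_5 = 17,  s_6 = 5.
Since s_6 = s_1 = 5, the sequence is eventually periodic: after a pre-period of length 1 it cycles with period 5.
For j ≥ 1, s_j depends only on (j - 1) mod 5. (1818 - 1) mod 5 = 2, so s_{1818} = s_3 = 15.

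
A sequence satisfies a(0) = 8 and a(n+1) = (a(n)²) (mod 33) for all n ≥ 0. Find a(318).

Computing terms: a(0) = 8,  a(1) = 31,  a(2) = 4,  a(3) = 16,  a(4) = 25,  a(5) = 31.
Since a(5) = a(1) = 31, the sequence is eventually periodic: after a pre-period of length 1 it cycles with period 4.
For n ≥ 1, a(n) depends only on (n - 1) mod 4. (318 - 1) mod 4 = 1, so a(318) = a(2) = 4.

4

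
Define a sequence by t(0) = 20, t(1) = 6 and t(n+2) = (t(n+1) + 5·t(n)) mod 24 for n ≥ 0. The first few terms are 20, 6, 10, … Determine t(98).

10

We have t(0) = 20,  t(1) = 6,  t(2) = 10,  t(3) = 16,  t(4) = 18,  t(5) = 2,  t(6) = 20,  t(7) = 6.
Since (t(6), t(7)) = (t(0), t(1)) = (20, 6) (two consecutive terms determine the rest), the sequence is periodic with period 6.
So t(98) = t(0 + ((98-0) mod 6)) = t(2) = 10.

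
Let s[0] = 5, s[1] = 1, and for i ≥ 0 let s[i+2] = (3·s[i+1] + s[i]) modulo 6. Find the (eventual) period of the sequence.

We have s[0] = 5, s[1] = 1, s[2] = 2, s[3] = 1, s[4] = 5, s[5] = 4, s[6] = 5, s[7] = 1.
Since (s[6], s[7]) = (s[0], s[1]) = (5, 1) (two consecutive terms determine the rest), the sequence is periodic with period 6.

6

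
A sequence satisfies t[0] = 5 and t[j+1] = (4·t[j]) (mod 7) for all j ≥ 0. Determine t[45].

Computing terms: t[0] = 5,  t[1] = 6,  t[2] = 3,  t[3] = 5.
Since t[3] = t[0] = 5, the sequence is periodic with period 3.
(45 - 0) mod 3 = 0, so t[45] = t[0] = 5.

5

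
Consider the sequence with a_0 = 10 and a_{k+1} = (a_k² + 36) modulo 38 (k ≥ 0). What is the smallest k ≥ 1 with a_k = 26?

2

We have a_0 = 10, a_1 = 22, a_2 = 26, a_3 = 28, a_4 = 22.
Since a_4 = a_1 = 22, the sequence is eventually periodic: after a pre-period of length 1 it cycles with period 3.
The value 26 first appears (with k ≥ 1) at a_2.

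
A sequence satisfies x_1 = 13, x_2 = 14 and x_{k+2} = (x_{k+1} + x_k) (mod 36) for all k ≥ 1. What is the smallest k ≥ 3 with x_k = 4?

17

We have x_1 = 13; x_2 = 14; x_3 = 27; x_4 = 5; x_5 = 32; x_6 = 1; x_7 = 33; x_8 = 34; x_9 = 31; x_{10} = 29; x_{11} = 24; x_{12} = 17; x_{13} = 5; x_{14} = 22; x_{15} = 27; x_{16} = 13; x_{17} = 4; x_{18} = 17; x_{19} = 21; x_{20} = 2; x_{21} = 23; x_{22} = 25; x_{23} = 12; x_{24} = 1; x_{25} = 13; x_{26} = 14.
The sequence repeats with period 24.
The value 4 first appears (with k ≥ 3) at x_{17}.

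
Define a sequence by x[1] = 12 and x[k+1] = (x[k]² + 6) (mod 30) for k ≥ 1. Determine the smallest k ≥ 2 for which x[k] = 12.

4

We have x[1] = 12, x[2] = 0, x[3] = 6, x[4] = 12.
Since x[4] = x[1] = 12, the sequence is periodic with period 3.
The value 12 next appears (with k ≥ 2) at x[4].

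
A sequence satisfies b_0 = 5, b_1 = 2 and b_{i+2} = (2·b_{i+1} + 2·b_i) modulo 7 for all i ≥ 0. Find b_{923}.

Computing terms: b_0 = 5,  b_1 = 2,  b_2 = 0,  b_3 = 4,  b_4 = 1,  b_5 = 3,  b_6 = 1,  b_7 = 1,  b_8 = 4,  b_9 = 3,  b_{10} = 0,  b_{11} = 6,  b_{12} = 5,  b_{13} = 1,  b_{14} = 5,  b_{15} = 5,  b_{16} = 6,  b_{17} = 1,  b_{18} = 0,  b_{19} = 2,  b_{20} = 4,  b_{21} = 5,  b_{22} = 4,  b_{23} = 4,  b_{24} = 2,  b_{25} = 5,  b_{26} = 0,  b_{27} = 3,  b_{28} = 6,  b_{29} = 4,  b_{30} = 6,  b_{31} = 6,  b_{32} = 3,  b_{33} = 4,  b_{34} = 0,  b_{35} = 1,  b_{36} = 2,  b_{37} = 6,  b_{38} = 2,  b_{39} = 2,  b_{40} = 1,  b_{41} = 6,  b_{42} = 0,  b_{43} = 5,  b_{44} = 3,  b_{45} = 2,  b_{46} = 3,  b_{47} = 3,  b_{48} = 5,  b_{49} = 2.
The sequence repeats with period 48.
So b_{923} = b_{0 + ((923-0) mod 48)} = b_{11} = 6.

6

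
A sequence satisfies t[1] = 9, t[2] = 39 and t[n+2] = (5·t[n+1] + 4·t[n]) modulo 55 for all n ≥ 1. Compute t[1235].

11

We have t[1] = 9, t[2] = 39, t[3] = 11, t[4] = 46, t[5] = 54, t[6] = 14, t[7] = 11, t[8] = 1, t[9] = 49, t[10] = 29, t[11] = 11, t[12] = 6, t[13] = 19, t[14] = 9, t[15] = 11, t[16] = 36, t[17] = 4, t[18] = 54, t[19] = 11, t[20] = 51, t[21] = 24, t[22] = 49, t[23] = 11, t[24] = 31, t[25] = 34, t[26] = 19, t[27] = 11, t[28] = 21, t[29] = 39, t[30] = 4, t[31] = 11, t[32] = 16, t[33] = 14, t[34] = 24, t[35] = 11, t[36] = 41, t[37] = 29, t[38] = 34, t[39] = 11, t[40] = 26, t[41] = 9, t[42] = 39.
The sequence repeats with period 40.
So t[1235] = t[1 + ((1235-1) mod 40)] = t[35] = 11.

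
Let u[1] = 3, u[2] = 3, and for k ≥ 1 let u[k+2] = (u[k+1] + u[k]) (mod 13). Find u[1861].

10

We have u[1] = 3; u[2] = 3; u[3] = 6; u[4] = 9; u[5] = 2; u[6] = 11; u[7] = 0; u[8] = 11; u[9] = 11; u[10] = 9; u[11] = 7; u[12] = 3; u[13] = 10; u[14] = 0; u[15] = 10; u[16] = 10; u[17] = 7; u[18] = 4; u[19] = 11; u[20] = 2; u[21] = 0; u[22] = 2; u[23] = 2; u[24] = 4; u[25] = 6; u[26] = 10; u[27] = 3; u[28] = 0; u[29] = 3; u[30] = 3.
Since (u[29], u[30]) = (u[1], u[2]) = (3, 3) (two consecutive terms determine the rest), the sequence is periodic with period 28.
(1861 - 1) mod 28 = 12, so u[1861] = u[13] = 10.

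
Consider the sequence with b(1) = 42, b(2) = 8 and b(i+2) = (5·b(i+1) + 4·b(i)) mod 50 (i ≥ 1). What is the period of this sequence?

b(1) = 42; b(2) = 8; b(3) = 8; b(4) = 22; b(5) = 42; b(6) = 48; b(7) = 8; b(8) = 32; b(9) = 42; b(10) = 38; b(11) = 8; b(12) = 42; b(13) = 42; b(14) = 28; b(15) = 8; b(16) = 2; b(17) = 42; b(18) = 18; b(19) = 8; b(20) = 12; b(21) = 42; b(22) = 8.
Since (b(21), b(22)) = (b(1), b(2)) = (42, 8) (two consecutive terms determine the rest), the sequence is periodic with period 20.

20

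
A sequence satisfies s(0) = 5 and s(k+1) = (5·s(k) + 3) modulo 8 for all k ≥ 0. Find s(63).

s(0) = 5; s(1) = 4; s(2) = 7; s(3) = 6; s(4) = 1; s(5) = 0; s(6) = 3; s(7) = 2; s(8) = 5.
Since s(8) = s(0) = 5, the sequence is periodic with period 8.
So s(63) = s(0 + ((63-0) mod 8)) = s(7) = 2.

2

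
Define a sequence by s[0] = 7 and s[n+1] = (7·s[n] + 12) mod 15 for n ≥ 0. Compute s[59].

10

Listing terms: s[0] = 7, s[1] = 1, s[2] = 4, s[3] = 10, s[4] = 7.
The sequence repeats with period 4.
So s[59] = s[0 + ((59-0) mod 4)] = s[3] = 10.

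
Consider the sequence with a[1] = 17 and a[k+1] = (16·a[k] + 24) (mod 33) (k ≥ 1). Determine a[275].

14

Computing terms: a[1] = 17,  a[2] = 32,  a[3] = 8,  a[4] = 20,  a[5] = 14,  a[6] = 17.
Since a[6] = a[1] = 17, the sequence is periodic with period 5.
So a[275] = a[1 + ((275-1) mod 5)] = a[5] = 14.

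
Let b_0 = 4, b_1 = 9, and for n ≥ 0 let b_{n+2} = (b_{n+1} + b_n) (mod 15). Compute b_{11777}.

6

Listing terms: b_0 = 4,  b_1 = 9,  b_2 = 13,  b_3 = 7,  b_4 = 5,  b_5 = 12,  b_6 = 2,  b_7 = 14,  b_8 = 1,  b_9 = 0,  b_{10} = 1,  b_{11} = 1,  b_{12} = 2,  b_{13} = 3,  b_{14} = 5,  b_{15} = 8,  b_{16} = 13,  b_{17} = 6,  b_{18} = 4,  b_{19} = 10,  b_{20} = 14,  b_{21} = 9,  b_{22} = 8,  b_{23} = 2,  b_{24} = 10,  b_{25} = 12,  b_{26} = 7,  b_{27} = 4,  b_{28} = 11,  b_{29} = 0,  b_{30} = 11,  b_{31} = 11,  b_{32} = 7,  b_{33} = 3,  b_{34} = 10,  b_{35} = 13,  b_{36} = 8,  b_{37} = 6,  b_{38} = 14,  b_{39} = 5,  b_{40} = 4,  b_{41} = 9.
The sequence repeats with period 40.
(11777 - 0) mod 40 = 17, so b_{11777} = b_{17} = 6.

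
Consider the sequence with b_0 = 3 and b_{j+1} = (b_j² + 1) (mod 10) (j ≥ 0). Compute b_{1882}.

5

Computing terms: b_0 = 3; b_1 = 0; b_2 = 1; b_3 = 2; b_4 = 5; b_5 = 6; b_6 = 7; b_7 = 0.
Since b_7 = b_1 = 0, the sequence is eventually periodic: after a pre-period of length 1 it cycles with period 6.
For j ≥ 1, b_j depends only on (j - 1) mod 6. (1882 - 1) mod 6 = 3, so b_{1882} = b_4 = 5.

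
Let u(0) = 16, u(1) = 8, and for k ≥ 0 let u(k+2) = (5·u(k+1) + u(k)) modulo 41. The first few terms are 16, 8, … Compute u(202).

33

Listing terms: u(0) = 16, u(1) = 8, u(2) = 15, u(3) = 1, u(4) = 20, u(5) = 19, u(6) = 33, u(7) = 20, u(8) = 10, u(9) = 29, u(10) = 32, u(11) = 25, u(12) = 34, u(13) = 31, u(14) = 25, u(15) = 33, u(16) = 26, u(17) = 40, u(18) = 21, u(19) = 22, u(20) = 8, u(21) = 21, u(22) = 31, u(23) = 12, u(24) = 9, u(25) = 16, u(26) = 7, u(27) = 10, u(28) = 16, u(29) = 8.
Since (u(28), u(29)) = (u(0), u(1)) = (16, 8) (two consecutive terms determine the rest), the sequence is periodic with period 28.
(202 - 0) mod 28 = 6, so u(202) = u(6) = 33.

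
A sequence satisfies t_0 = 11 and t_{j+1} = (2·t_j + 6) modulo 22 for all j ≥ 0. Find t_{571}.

6

We have t_0 = 11; t_1 = 6; t_2 = 18; t_3 = 20; t_4 = 2; t_5 = 10; t_6 = 4; t_7 = 14; t_8 = 12; t_9 = 8; t_{10} = 0; t_{11} = 6.
Since t_{11} = t_1 = 6, the sequence is eventually periodic: after a pre-period of length 1 it cycles with period 10.
For j ≥ 1, t_j depends only on (j - 1) mod 10. (571 - 1) mod 10 = 0, so t_{571} = t_1 = 6.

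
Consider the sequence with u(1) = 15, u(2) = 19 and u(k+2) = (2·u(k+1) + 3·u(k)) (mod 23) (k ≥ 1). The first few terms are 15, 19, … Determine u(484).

We have u(1) = 15,  u(2) = 19,  u(3) = 14,  u(4) = 16,  u(5) = 5,  u(6) = 12,  u(7) = 16,  u(8) = 22,  u(9) = 0,  u(10) = 20,  u(11) = 17,  u(12) = 2,  u(13) = 9,  u(14) = 1,  u(15) = 6,  u(16) = 15,  u(17) = 2,  u(18) = 3,  u(19) = 12,  u(20) = 10,  u(21) = 10,  u(22) = 4,  u(23) = 15,  u(24) = 19.
Since (u(23), u(24)) = (u(1), u(2)) = (15, 19) (two consecutive terms determine the rest), the sequence is periodic with period 22.
So u(484) = u(1 + ((484-1) mod 22)) = u(22) = 4.

4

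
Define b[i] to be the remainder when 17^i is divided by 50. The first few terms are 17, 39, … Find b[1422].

39

Listing terms: b[1] = 17; b[2] = 39; b[3] = 13; b[4] = 21; b[5] = 7; b[6] = 19; b[7] = 23; b[8] = 41; b[9] = 47; b[10] = 49; b[11] = 33; b[12] = 11; b[13] = 37; b[14] = 29; b[15] = 43; b[16] = 31; b[17] = 27; b[18] = 9; b[19] = 3; b[20] = 1; b[21] = 17.
The sequence repeats with period 20.
So b[1422] = b[1 + ((1422-1) mod 20)] = b[2] = 39.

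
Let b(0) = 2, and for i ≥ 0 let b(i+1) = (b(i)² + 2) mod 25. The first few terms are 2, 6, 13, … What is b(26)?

b(0) = 2,  b(1) = 6,  b(2) = 13,  b(3) = 21,  b(4) = 18,  b(5) = 1,  b(6) = 3,  b(7) = 11,  b(8) = 23,  b(9) = 6.
Since b(9) = b(1) = 6, the sequence is eventually periodic: after a pre-period of length 1 it cycles with period 8.
For i ≥ 1, b(i) depends only on (i - 1) mod 8. (26 - 1) mod 8 = 1, so b(26) = b(2) = 13.

13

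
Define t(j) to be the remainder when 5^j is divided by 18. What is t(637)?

5

t(0) = 1,  t(1) = 5,  t(2) = 7,  t(3) = 17,  t(4) = 13,  t(5) = 11,  t(6) = 1.
The sequence repeats with period 6.
So t(637) = t(0 + ((637-0) mod 6)) = t(1) = 5.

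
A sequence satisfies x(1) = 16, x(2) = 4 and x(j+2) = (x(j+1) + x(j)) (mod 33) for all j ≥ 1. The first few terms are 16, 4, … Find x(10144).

Listing terms: x(1) = 16; x(2) = 4; x(3) = 20; x(4) = 24; x(5) = 11; x(6) = 2; x(7) = 13; x(8) = 15; x(9) = 28; x(10) = 10; x(11) = 5; x(12) = 15; x(13) = 20; x(14) = 2; x(15) = 22; x(16) = 24; x(17) = 13; x(18) = 4; x(19) = 17; x(20) = 21; x(21) = 5; x(22) = 26; x(23) = 31; x(24) = 24; x(25) = 22; x(26) = 13; x(27) = 2; x(28) = 15; x(29) = 17; x(30) = 32; x(31) = 16; x(32) = 15; x(33) = 31; x(34) = 13; x(35) = 11; x(36) = 24; x(37) = 2; x(38) = 26; x(39) = 28; x(40) = 21; x(41) = 16; x(42) = 4.
Since (x(41), x(42)) = (x(1), x(2)) = (16, 4) (two consecutive terms determine the rest), the sequence is periodic with period 40.
So x(10144) = x(1 + ((10144-1) mod 40)) = x(24) = 24.

24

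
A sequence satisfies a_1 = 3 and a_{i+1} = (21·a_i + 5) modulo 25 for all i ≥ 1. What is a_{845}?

13

We have a_1 = 3, a_2 = 18, a_3 = 8, a_4 = 23, a_5 = 13, a_6 = 3.
The sequence repeats with period 5.
(845 - 1) mod 5 = 4, so a_{845} = a_5 = 13.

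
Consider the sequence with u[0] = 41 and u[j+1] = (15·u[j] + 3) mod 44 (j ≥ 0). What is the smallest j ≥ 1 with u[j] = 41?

10

Listing terms: u[0] = 41, u[1] = 2, u[2] = 33, u[3] = 14, u[4] = 37, u[5] = 30, u[6] = 13, u[7] = 22, u[8] = 25, u[9] = 26, u[10] = 41.
The sequence repeats with period 10.
The value 41 next appears (with j ≥ 1) at u[10].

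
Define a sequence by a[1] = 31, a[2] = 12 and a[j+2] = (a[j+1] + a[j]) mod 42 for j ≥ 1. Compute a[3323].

34

We have a[1] = 31; a[2] = 12; a[3] = 1; a[4] = 13; a[5] = 14; a[6] = 27; a[7] = 41; a[8] = 26; a[9] = 25; a[10] = 9; a[11] = 34; a[12] = 1; a[13] = 35; a[14] = 36; a[15] = 29; a[16] = 23; a[17] = 10; a[18] = 33; a[19] = 1; a[20] = 34; a[21] = 35; a[22] = 27; a[23] = 20; a[24] = 5; a[25] = 25; a[26] = 30; a[27] = 13; a[28] = 1; a[29] = 14; a[30] = 15; a[31] = 29; a[32] = 2; a[33] = 31; a[34] = 33; a[35] = 22; a[36] = 13; a[37] = 35; a[38] = 6; a[39] = 41; a[40] = 5; a[41] = 4; a[42] = 9; a[43] = 13; a[44] = 22; a[45] = 35; a[46] = 15; a[47] = 8; a[48] = 23; a[49] = 31; a[50] = 12.
Since (a[49], a[50]) = (a[1], a[2]) = (31, 12) (two consecutive terms determine the rest), the sequence is periodic with period 48.
(3323 - 1) mod 48 = 10, so a[3323] = a[11] = 34.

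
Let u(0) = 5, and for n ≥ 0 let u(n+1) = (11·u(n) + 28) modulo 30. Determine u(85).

5

u(0) = 5, u(1) = 23, u(2) = 11, u(3) = 29, u(4) = 17, u(5) = 5.
Since u(5) = u(0) = 5, the sequence is periodic with period 5.
(85 - 0) mod 5 = 0, so u(85) = u(0) = 5.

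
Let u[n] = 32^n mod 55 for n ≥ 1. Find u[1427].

43

We have u[1] = 32,  u[2] = 34,  u[3] = 43,  u[4] = 1,  u[5] = 32.
The sequence repeats with period 4.
So u[1427] = u[1 + ((1427-1) mod 4)] = u[3] = 43.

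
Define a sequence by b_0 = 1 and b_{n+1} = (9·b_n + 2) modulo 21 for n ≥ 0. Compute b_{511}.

We have b_0 = 1, b_1 = 11, b_2 = 17, b_3 = 8, b_4 = 11.
Since b_4 = b_1 = 11, the sequence is eventually periodic: after a pre-period of length 1 it cycles with period 3.
For n ≥ 1, b_n depends only on (n - 1) mod 3. (511 - 1) mod 3 = 0, so b_{511} = b_1 = 11.

11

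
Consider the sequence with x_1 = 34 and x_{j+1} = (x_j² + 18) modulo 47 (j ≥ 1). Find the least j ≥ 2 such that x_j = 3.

Listing terms: x_1 = 34, x_2 = 46, x_3 = 19, x_4 = 3, x_5 = 27, x_6 = 42, x_7 = 43, x_8 = 34.
The sequence repeats with period 7.
The value 3 first appears (with j ≥ 2) at x_4.

4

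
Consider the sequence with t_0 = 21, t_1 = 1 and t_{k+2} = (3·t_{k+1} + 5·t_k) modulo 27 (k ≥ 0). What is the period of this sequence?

36

Listing terms: t_0 = 21, t_1 = 1, t_2 = 0, t_3 = 5, t_4 = 15, t_5 = 16, t_6 = 15, t_7 = 17, t_8 = 18, t_9 = 4, t_{10} = 21, t_{11} = 2, t_{12} = 3, t_{13} = 19, t_{14} = 18, t_{15} = 14, t_{16} = 24, t_{17} = 7, t_{18} = 6, t_{19} = 26, t_{20} = 0, t_{21} = 22, t_{22} = 12, t_{23} = 11, t_{24} = 12, t_{25} = 10, t_{26} = 9, t_{27} = 23, t_{28} = 6, t_{29} = 25, t_{30} = 24, t_{31} = 8, t_{32} = 9, t_{33} = 13, t_{34} = 3, t_{35} = 20, t_{36} = 21, t_{37} = 1.
The sequence repeats with period 36.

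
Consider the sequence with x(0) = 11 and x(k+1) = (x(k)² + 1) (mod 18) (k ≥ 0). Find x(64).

5

Listing terms: x(0) = 11, x(1) = 14, x(2) = 17, x(3) = 2, x(4) = 5, x(5) = 8, x(6) = 11.
Since x(6) = x(0) = 11, the sequence is periodic with period 6.
So x(64) = x(0 + ((64-0) mod 6)) = x(4) = 5.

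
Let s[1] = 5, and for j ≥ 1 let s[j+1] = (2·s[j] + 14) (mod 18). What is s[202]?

12

Computing terms: s[1] = 5, s[2] = 6, s[3] = 8, s[4] = 12, s[5] = 2, s[6] = 0, s[7] = 14, s[8] = 6.
Since s[8] = s[2] = 6, the sequence is eventually periodic: after a pre-period of length 1 it cycles with period 6.
For j ≥ 2, s[j] depends only on (j - 2) mod 6. (202 - 2) mod 6 = 2, so s[202] = s[4] = 12.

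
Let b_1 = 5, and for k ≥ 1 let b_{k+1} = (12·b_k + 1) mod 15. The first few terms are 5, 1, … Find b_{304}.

Listing terms: b_1 = 5, b_2 = 1, b_3 = 13, b_4 = 7, b_5 = 10, b_6 = 1.
Since b_6 = b_2 = 1, the sequence is eventually periodic: after a pre-period of length 1 it cycles with period 4.
For k ≥ 2, b_k depends only on (k - 2) mod 4. (304 - 2) mod 4 = 2, so b_{304} = b_4 = 7.

7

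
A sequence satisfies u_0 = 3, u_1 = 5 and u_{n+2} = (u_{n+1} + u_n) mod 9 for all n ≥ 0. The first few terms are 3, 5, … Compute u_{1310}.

1

We have u_0 = 3, u_1 = 5, u_2 = 8, u_3 = 4, u_4 = 3, u_5 = 7, u_6 = 1, u_7 = 8, u_8 = 0, u_9 = 8, u_{10} = 8, u_{11} = 7, u_{12} = 6, u_{13} = 4, u_{14} = 1, u_{15} = 5, u_{16} = 6, u_{17} = 2, u_{18} = 8, u_{19} = 1, u_{20} = 0, u_{21} = 1, u_{22} = 1, u_{23} = 2, u_{24} = 3, u_{25} = 5.
The sequence repeats with period 24.
So u_{1310} = u_{0 + ((1310-0) mod 24)} = u_{14} = 1.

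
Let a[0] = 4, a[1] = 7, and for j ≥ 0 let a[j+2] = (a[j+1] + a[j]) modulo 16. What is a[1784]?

We have a[0] = 4,  a[1] = 7,  a[2] = 11,  a[3] = 2,  a[4] = 13,  a[5] = 15,  a[6] = 12,  a[7] = 11,  a[8] = 7,  a[9] = 2,  a[10] = 9,  a[11] = 11,  a[12] = 4,  a[13] = 15,  a[14] = 3,  a[15] = 2,  a[16] = 5,  a[17] = 7,  a[18] = 12,  a[19] = 3,  a[20] = 15,  a[21] = 2,  a[22] = 1,  a[23] = 3,  a[24] = 4,  a[25] = 7.
The sequence repeats with period 24.
(1784 - 0) mod 24 = 8, so a[1784] = a[8] = 7.

7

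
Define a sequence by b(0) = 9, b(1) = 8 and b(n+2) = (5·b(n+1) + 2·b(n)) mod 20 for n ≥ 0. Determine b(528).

b(0) = 9, b(1) = 8, b(2) = 18, b(3) = 6, b(4) = 6, b(5) = 2, b(6) = 2, b(7) = 14, b(8) = 14, b(9) = 18, b(10) = 18, b(11) = 6.
Since (b(10), b(11)) = (b(2), b(3)) = (18, 6) (two consecutive terms determine the rest), the sequence is eventually periodic: after a pre-period of length 2 it cycles with period 8.
For n ≥ 2, b(n) depends only on (n - 2) mod 8. (528 - 2) mod 8 = 6, so b(528) = b(8) = 14.

14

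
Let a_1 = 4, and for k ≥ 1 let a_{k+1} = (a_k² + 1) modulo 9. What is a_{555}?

Listing terms: a_1 = 4; a_2 = 8; a_3 = 2; a_4 = 5; a_5 = 8.
Since a_5 = a_2 = 8, the sequence is eventually periodic: after a pre-period of length 1 it cycles with period 3.
For k ≥ 2, a_k depends only on (k - 2) mod 3. (555 - 2) mod 3 = 1, so a_{555} = a_3 = 2.

2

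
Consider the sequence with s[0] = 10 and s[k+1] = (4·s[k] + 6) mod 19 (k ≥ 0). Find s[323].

1

Computing terms: s[0] = 10, s[1] = 8, s[2] = 0, s[3] = 6, s[4] = 11, s[5] = 12, s[6] = 16, s[7] = 13, s[8] = 1, s[9] = 10.
Since s[9] = s[0] = 10, the sequence is periodic with period 9.
So s[323] = s[0 + ((323-0) mod 9)] = s[8] = 1.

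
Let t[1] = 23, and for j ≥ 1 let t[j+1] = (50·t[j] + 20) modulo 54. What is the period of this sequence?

18

We have t[1] = 23,  t[2] = 36,  t[3] = 38,  t[4] = 30,  t[5] = 8,  t[6] = 42,  t[7] = 14,  t[8] = 18,  t[9] = 2,  t[10] = 12,  t[11] = 26,  t[12] = 24,  t[13] = 32,  t[14] = 0,  t[15] = 20,  t[16] = 48,  t[17] = 44,  t[18] = 6,  t[19] = 50,  t[20] = 36.
Since t[20] = t[2] = 36, the sequence is eventually periodic: after a pre-period of length 1 it cycles with period 18.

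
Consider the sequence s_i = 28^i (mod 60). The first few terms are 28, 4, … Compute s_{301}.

28

Listing terms: s_1 = 28, s_2 = 4, s_3 = 52, s_4 = 16, s_5 = 28.
Since s_5 = s_1 = 28, the sequence is periodic with period 4.
So s_{301} = s_{1 + ((301-1) mod 4)} = s_1 = 28.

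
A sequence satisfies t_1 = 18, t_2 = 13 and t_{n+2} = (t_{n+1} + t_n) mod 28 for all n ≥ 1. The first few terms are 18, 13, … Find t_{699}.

t_1 = 18, t_2 = 13, t_3 = 3, t_4 = 16, t_5 = 19, t_6 = 7, t_7 = 26, t_8 = 5, t_9 = 3, t_{10} = 8, t_{11} = 11, t_{12} = 19, t_{13} = 2, t_{14} = 21, t_{15} = 23, t_{16} = 16, t_{17} = 11, t_{18} = 27, t_{19} = 10, t_{20} = 9, t_{21} = 19, t_{22} = 0, t_{23} = 19, t_{24} = 19, t_{25} = 10, t_{26} = 1, t_{27} = 11, t_{28} = 12, t_{29} = 23, t_{30} = 7, t_{31} = 2, t_{32} = 9, t_{33} = 11, t_{34} = 20, t_{35} = 3, t_{36} = 23, t_{37} = 26, t_{38} = 21, t_{39} = 19, t_{40} = 12, t_{41} = 3, t_{42} = 15, t_{43} = 18, t_{44} = 5, t_{45} = 23, t_{46} = 0, t_{47} = 23, t_{48} = 23, t_{49} = 18, t_{50} = 13.
Since (t_{49}, t_{50}) = (t_1, t_2) = (18, 13) (two consecutive terms determine the rest), the sequence is periodic with period 48.
So t_{699} = t_{1 + ((699-1) mod 48)} = t_{27} = 11.

11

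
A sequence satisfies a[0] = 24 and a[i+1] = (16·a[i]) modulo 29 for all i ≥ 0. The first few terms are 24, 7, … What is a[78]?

Computing terms: a[0] = 24,  a[1] = 7,  a[2] = 25,  a[3] = 23,  a[4] = 20,  a[5] = 1,  a[6] = 16,  a[7] = 24.
The sequence repeats with period 7.
So a[78] = a[0 + ((78-0) mod 7)] = a[1] = 7.

7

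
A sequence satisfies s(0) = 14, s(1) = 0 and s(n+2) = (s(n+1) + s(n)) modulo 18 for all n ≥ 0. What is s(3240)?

Listing terms: s(0) = 14,  s(1) = 0,  s(2) = 14,  s(3) = 14,  s(4) = 10,  s(5) = 6,  s(6) = 16,  s(7) = 4,  s(8) = 2,  s(9) = 6,  s(10) = 8,  s(11) = 14,  s(12) = 4,  s(13) = 0,  s(14) = 4,  s(15) = 4,  s(16) = 8,  s(17) = 12,  s(18) = 2,  s(19) = 14,  s(20) = 16,  s(21) = 12,  s(22) = 10,  s(23) = 4,  s(24) = 14,  s(25) = 0.
Since (s(24), s(25)) = (s(0), s(1)) = (14, 0) (two consecutive terms determine the rest), the sequence is periodic with period 24.
(3240 - 0) mod 24 = 0, so s(3240) = s(0) = 14.

14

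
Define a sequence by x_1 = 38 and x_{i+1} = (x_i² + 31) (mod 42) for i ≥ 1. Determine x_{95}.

26

Computing terms: x_1 = 38; x_2 = 5; x_3 = 14; x_4 = 17; x_5 = 26; x_6 = 35; x_7 = 38.
The sequence repeats with period 6.
(95 - 1) mod 6 = 4, so x_{95} = x_5 = 26.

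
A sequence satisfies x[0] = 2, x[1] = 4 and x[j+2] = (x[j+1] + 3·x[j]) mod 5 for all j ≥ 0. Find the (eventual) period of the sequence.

24

x[0] = 2; x[1] = 4; x[2] = 0; x[3] = 2; x[4] = 2; x[5] = 3; x[6] = 4; x[7] = 3; x[8] = 0; x[9] = 4; x[10] = 4; x[11] = 1; x[12] = 3; x[13] = 1; x[14] = 0; x[15] = 3; x[16] = 3; x[17] = 2; x[18] = 1; x[19] = 2; x[20] = 0; x[21] = 1; x[22] = 1; x[23] = 4; x[24] = 2; x[25] = 4.
Since (x[24], x[25]) = (x[0], x[1]) = (2, 4) (two consecutive terms determine the rest), the sequence is periodic with period 24.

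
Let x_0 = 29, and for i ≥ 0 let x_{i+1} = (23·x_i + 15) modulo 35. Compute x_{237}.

22

Computing terms: x_0 = 29, x_1 = 17, x_2 = 21, x_3 = 8, x_4 = 24, x_5 = 7, x_6 = 1, x_7 = 3, x_8 = 14, x_9 = 22, x_{10} = 31, x_{11} = 28, x_{12} = 29.
Since x_{12} = x_0 = 29, the sequence is periodic with period 12.
(237 - 0) mod 12 = 9, so x_{237} = x_9 = 22.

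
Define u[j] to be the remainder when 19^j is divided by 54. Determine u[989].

Listing terms: u[0] = 1; u[1] = 19; u[2] = 37; u[3] = 1.
The sequence repeats with period 3.
So u[989] = u[0 + ((989-0) mod 3)] = u[2] = 37.

37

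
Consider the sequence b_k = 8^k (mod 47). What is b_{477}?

Listing terms: b_0 = 1,  b_1 = 8,  b_2 = 17,  b_3 = 42,  b_4 = 7,  b_5 = 9,  b_6 = 25,  b_7 = 12,  b_8 = 2,  b_9 = 16,  b_{10} = 34,  b_{11} = 37,  b_{12} = 14,  b_{13} = 18,  b_{14} = 3,  b_{15} = 24,  b_{16} = 4,  b_{17} = 32,  b_{18} = 21,  b_{19} = 27,  b_{20} = 28,  b_{21} = 36,  b_{22} = 6,  b_{23} = 1.
Since b_{23} = b_0 = 1, the sequence is periodic with period 23.
So b_{477} = b_{0 + ((477-0) mod 23)} = b_{17} = 32.

32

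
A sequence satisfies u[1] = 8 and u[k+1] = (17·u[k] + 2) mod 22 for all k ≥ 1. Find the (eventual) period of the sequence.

Listing terms: u[1] = 8, u[2] = 6, u[3] = 16, u[4] = 10, u[5] = 18, u[6] = 0, u[7] = 2, u[8] = 14, u[9] = 20, u[10] = 12, u[11] = 8.
The sequence repeats with period 10.

10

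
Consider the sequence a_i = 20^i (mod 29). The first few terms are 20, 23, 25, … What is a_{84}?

Computing terms: a_1 = 20; a_2 = 23; a_3 = 25; a_4 = 7; a_5 = 24; a_6 = 16; a_7 = 1; a_8 = 20.
Since a_8 = a_1 = 20, the sequence is periodic with period 7.
(84 - 1) mod 7 = 6, so a_{84} = a_7 = 1.

1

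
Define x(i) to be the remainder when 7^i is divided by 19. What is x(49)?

Listing terms: x(0) = 1,  x(1) = 7,  x(2) = 11,  x(3) = 1.
The sequence repeats with period 3.
(49 - 0) mod 3 = 1, so x(49) = x(1) = 7.

7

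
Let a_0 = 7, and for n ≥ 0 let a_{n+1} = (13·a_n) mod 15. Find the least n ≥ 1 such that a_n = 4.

3

Computing terms: a_0 = 7; a_1 = 1; a_2 = 13; a_3 = 4; a_4 = 7.
Since a_4 = a_0 = 7, the sequence is periodic with period 4.
The value 4 first appears (with n ≥ 1) at a_3.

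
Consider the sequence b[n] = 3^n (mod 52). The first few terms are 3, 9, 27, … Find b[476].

9

b[1] = 3,  b[2] = 9,  b[3] = 27,  b[4] = 29,  b[5] = 35,  b[6] = 1,  b[7] = 3.
Since b[7] = b[1] = 3, the sequence is periodic with period 6.
So b[476] = b[1 + ((476-1) mod 6)] = b[2] = 9.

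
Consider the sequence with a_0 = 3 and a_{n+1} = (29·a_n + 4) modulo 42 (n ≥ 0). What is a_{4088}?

3

Listing terms: a_0 = 3; a_1 = 7; a_2 = 39; a_3 = 1; a_4 = 33; a_5 = 37; a_6 = 27; a_7 = 31; a_8 = 21; a_9 = 25; a_{10} = 15; a_{11} = 19; a_{12} = 9; a_{13} = 13; a_{14} = 3.
The sequence repeats with period 14.
(4088 - 0) mod 14 = 0, so a_{4088} = a_0 = 3.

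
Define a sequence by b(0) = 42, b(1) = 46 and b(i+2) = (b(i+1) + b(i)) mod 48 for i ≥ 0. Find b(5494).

38

b(0) = 42, b(1) = 46, b(2) = 40, b(3) = 38, b(4) = 30, b(5) = 20, b(6) = 2, b(7) = 22, b(8) = 24, b(9) = 46, b(10) = 22, b(11) = 20, b(12) = 42, b(13) = 14, b(14) = 8, b(15) = 22, b(16) = 30, b(17) = 4, b(18) = 34, b(19) = 38, b(20) = 24, b(21) = 14, b(22) = 38, b(23) = 4, b(24) = 42, b(25) = 46.
Since (b(24), b(25)) = (b(0), b(1)) = (42, 46) (two consecutive terms determine the rest), the sequence is periodic with period 24.
(5494 - 0) mod 24 = 22, so b(5494) = b(22) = 38.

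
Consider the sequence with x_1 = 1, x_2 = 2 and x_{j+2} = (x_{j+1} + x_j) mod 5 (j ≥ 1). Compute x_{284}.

x_1 = 1; x_2 = 2; x_3 = 3; x_4 = 0; x_5 = 3; x_6 = 3; x_7 = 1; x_8 = 4; x_9 = 0; x_{10} = 4; x_{11} = 4; x_{12} = 3; x_{13} = 2; x_{14} = 0; x_{15} = 2; x_{16} = 2; x_{17} = 4; x_{18} = 1; x_{19} = 0; x_{20} = 1; x_{21} = 1; x_{22} = 2.
Since (x_{21}, x_{22}) = (x_1, x_2) = (1, 2) (two consecutive terms determine the rest), the sequence is periodic with period 20.
(284 - 1) mod 20 = 3, so x_{284} = x_4 = 0.

0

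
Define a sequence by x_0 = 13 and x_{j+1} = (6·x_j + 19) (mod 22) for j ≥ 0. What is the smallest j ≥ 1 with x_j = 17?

x_0 = 13; x_1 = 9; x_2 = 7; x_3 = 17; x_4 = 11; x_5 = 19; x_6 = 1; x_7 = 3; x_8 = 15; x_9 = 21; x_{10} = 13.
Since x_{10} = x_0 = 13, the sequence is periodic with period 10.
The value 17 first appears (with j ≥ 1) at x_3.

3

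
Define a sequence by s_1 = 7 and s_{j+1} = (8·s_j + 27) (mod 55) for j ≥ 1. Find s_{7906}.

We have s_1 = 7,  s_2 = 28,  s_3 = 31,  s_4 = 0,  s_5 = 27,  s_6 = 23,  s_7 = 46,  s_8 = 10,  s_9 = 52,  s_{10} = 3,  s_{11} = 51,  s_{12} = 50,  s_{13} = 42,  s_{14} = 33,  s_{15} = 16,  s_{16} = 45,  s_{17} = 2,  s_{18} = 43,  s_{19} = 41,  s_{20} = 25,  s_{21} = 7.
Since s_{21} = s_1 = 7, the sequence is periodic with period 20.
(7906 - 1) mod 20 = 5, so s_{7906} = s_6 = 23.

23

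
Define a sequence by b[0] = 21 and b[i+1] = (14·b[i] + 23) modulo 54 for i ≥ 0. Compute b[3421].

47

Computing terms: b[0] = 21; b[1] = 47; b[2] = 33; b[3] = 53; b[4] = 9; b[5] = 41; b[6] = 3; b[7] = 11; b[8] = 15; b[9] = 17; b[10] = 45; b[11] = 5; b[12] = 39; b[13] = 29; b[14] = 51; b[15] = 35; b[16] = 27; b[17] = 23; b[18] = 21.
Since b[18] = b[0] = 21, the sequence is periodic with period 18.
(3421 - 0) mod 18 = 1, so b[3421] = b[1] = 47.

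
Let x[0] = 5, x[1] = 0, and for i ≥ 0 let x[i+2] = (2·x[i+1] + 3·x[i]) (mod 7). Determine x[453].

2

Listing terms: x[0] = 5; x[1] = 0; x[2] = 1; x[3] = 2; x[4] = 0; x[5] = 6; x[6] = 5; x[7] = 0.
The sequence repeats with period 6.
(453 - 0) mod 6 = 3, so x[453] = x[3] = 2.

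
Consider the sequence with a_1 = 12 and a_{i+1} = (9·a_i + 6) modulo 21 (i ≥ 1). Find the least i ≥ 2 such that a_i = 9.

2

Listing terms: a_1 = 12; a_2 = 9; a_3 = 3; a_4 = 12.
Since a_4 = a_1 = 12, the sequence is periodic with period 3.
The value 9 first appears (with i ≥ 2) at a_2.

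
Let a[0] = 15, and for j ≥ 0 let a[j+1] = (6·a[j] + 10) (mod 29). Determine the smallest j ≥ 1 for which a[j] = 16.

a[0] = 15,  a[1] = 13,  a[2] = 1,  a[3] = 16,  a[4] = 19,  a[5] = 8,  a[6] = 0,  a[7] = 10,  a[8] = 12,  a[9] = 24,  a[10] = 9,  a[11] = 6,  a[12] = 17,  a[13] = 25,  a[14] = 15.
The sequence repeats with period 14.
The value 16 first appears (with j ≥ 1) at a[3].

3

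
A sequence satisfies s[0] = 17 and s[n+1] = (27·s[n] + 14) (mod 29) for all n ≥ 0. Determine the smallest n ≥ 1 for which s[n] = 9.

We have s[0] = 17; s[1] = 9; s[2] = 25; s[3] = 22; s[4] = 28; s[5] = 16; s[6] = 11; s[7] = 21; s[8] = 1; s[9] = 12; s[10] = 19; s[11] = 5; s[12] = 4; s[13] = 6; s[14] = 2; s[15] = 10; s[16] = 23; s[17] = 26; s[18] = 20; s[19] = 3; s[20] = 8; s[21] = 27; s[22] = 18; s[23] = 7; s[24] = 0; s[25] = 14; s[26] = 15; s[27] = 13; s[28] = 17.
Since s[28] = s[0] = 17, the sequence is periodic with period 28.
The value 9 first appears (with n ≥ 1) at s[1].

1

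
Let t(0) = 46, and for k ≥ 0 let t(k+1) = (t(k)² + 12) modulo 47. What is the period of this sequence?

We have t(0) = 46, t(1) = 13, t(2) = 40, t(3) = 14, t(4) = 20, t(5) = 36, t(6) = 39, t(7) = 29, t(8) = 7, t(9) = 14.
Since t(9) = t(3) = 14, the sequence is eventually periodic: after a pre-period of length 3 it cycles with period 6.

6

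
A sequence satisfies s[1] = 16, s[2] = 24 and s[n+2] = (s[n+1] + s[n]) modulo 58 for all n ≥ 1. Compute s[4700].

Computing terms: s[1] = 16,  s[2] = 24,  s[3] = 40,  s[4] = 6,  s[5] = 46,  s[6] = 52,  s[7] = 40,  s[8] = 34,  s[9] = 16,  s[10] = 50,  s[11] = 8,  s[12] = 0,  s[13] = 8,  s[14] = 8,  s[15] = 16,  s[16] = 24.
The sequence repeats with period 14.
(4700 - 1) mod 14 = 9, so s[4700] = s[10] = 50.

50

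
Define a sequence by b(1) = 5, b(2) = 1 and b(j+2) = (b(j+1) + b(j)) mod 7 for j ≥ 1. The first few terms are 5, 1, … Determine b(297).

Computing terms: b(1) = 5, b(2) = 1, b(3) = 6, b(4) = 0, b(5) = 6, b(6) = 6, b(7) = 5, b(8) = 4, b(9) = 2, b(10) = 6, b(11) = 1, b(12) = 0, b(13) = 1, b(14) = 1, b(15) = 2, b(16) = 3, b(17) = 5, b(18) = 1.
The sequence repeats with period 16.
(297 - 1) mod 16 = 8, so b(297) = b(9) = 2.

2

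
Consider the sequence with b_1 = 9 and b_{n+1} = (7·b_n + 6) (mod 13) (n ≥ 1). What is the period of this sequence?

12

Computing terms: b_1 = 9,  b_2 = 4,  b_3 = 8,  b_4 = 10,  b_5 = 11,  b_6 = 5,  b_7 = 2,  b_8 = 7,  b_9 = 3,  b_{10} = 1,  b_{11} = 0,  b_{12} = 6,  b_{13} = 9.
Since b_{13} = b_1 = 9, the sequence is periodic with period 12.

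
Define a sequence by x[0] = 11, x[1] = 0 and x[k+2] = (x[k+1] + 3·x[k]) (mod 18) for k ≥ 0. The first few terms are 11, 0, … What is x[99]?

x[0] = 11; x[1] = 0; x[2] = 15; x[3] = 15; x[4] = 6; x[5] = 15; x[6] = 15.
Since (x[5], x[6]) = (x[2], x[3]) = (15, 15) (two consecutive terms determine the rest), the sequence is eventually periodic: after a pre-period of length 2 it cycles with period 3.
For k ≥ 2, x[k] depends only on (k - 2) mod 3. (99 - 2) mod 3 = 1, so x[99] = x[3] = 15.

15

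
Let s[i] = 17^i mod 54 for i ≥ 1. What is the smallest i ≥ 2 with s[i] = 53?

Listing terms: s[1] = 17,  s[2] = 19,  s[3] = 53,  s[4] = 37,  s[5] = 35,  s[6] = 1,  s[7] = 17.
Since s[7] = s[1] = 17, the sequence is periodic with period 6.
The value 53 first appears (with i ≥ 2) at s[3].

3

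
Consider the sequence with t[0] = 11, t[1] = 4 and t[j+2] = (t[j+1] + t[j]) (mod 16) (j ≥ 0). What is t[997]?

4

t[0] = 11,  t[1] = 4,  t[2] = 15,  t[3] = 3,  t[4] = 2,  t[5] = 5,  t[6] = 7,  t[7] = 12,  t[8] = 3,  t[9] = 15,  t[10] = 2,  t[11] = 1,  t[12] = 3,  t[13] = 4,  t[14] = 7,  t[15] = 11,  t[16] = 2,  t[17] = 13,  t[18] = 15,  t[19] = 12,  t[20] = 11,  t[21] = 7,  t[22] = 2,  t[23] = 9,  t[24] = 11,  t[25] = 4.
Since (t[24], t[25]) = (t[0], t[1]) = (11, 4) (two consecutive terms determine the rest), the sequence is periodic with period 24.
So t[997] = t[0 + ((997-0) mod 24)] = t[13] = 4.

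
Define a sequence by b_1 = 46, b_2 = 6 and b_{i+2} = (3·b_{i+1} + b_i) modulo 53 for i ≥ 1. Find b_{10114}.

27

b_1 = 46,  b_2 = 6,  b_3 = 11,  b_4 = 39,  b_5 = 22,  b_6 = 52,  b_7 = 19,  b_8 = 3,  b_9 = 28,  b_{10} = 34,  b_{11} = 24,  b_{12} = 0,  b_{13} = 24,  b_{14} = 19,  b_{15} = 28,  b_{16} = 50,  b_{17} = 19,  b_{18} = 1,  b_{19} = 22,  b_{20} = 14,  b_{21} = 11,  b_{22} = 47,  b_{23} = 46,  b_{24} = 26,  b_{25} = 18,  b_{26} = 27,  b_{27} = 46,  b_{28} = 6.
The sequence repeats with period 26.
(10114 - 1) mod 26 = 25, so b_{10114} = b_{26} = 27.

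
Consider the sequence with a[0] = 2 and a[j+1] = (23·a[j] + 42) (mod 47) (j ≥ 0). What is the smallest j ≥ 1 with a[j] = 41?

We have a[0] = 2; a[1] = 41; a[2] = 45; a[3] = 43; a[4] = 44; a[5] = 20; a[6] = 32; a[7] = 26; a[8] = 29; a[9] = 4; a[10] = 40; a[11] = 22; a[12] = 31; a[13] = 3; a[14] = 17; a[15] = 10; a[16] = 37; a[17] = 0; a[18] = 42; a[19] = 21; a[20] = 8; a[21] = 38; a[22] = 23; a[23] = 7; a[24] = 15; a[25] = 11; a[26] = 13; a[27] = 12; a[28] = 36; a[29] = 24; a[30] = 30; a[31] = 27; a[32] = 5; a[33] = 16; a[34] = 34; a[35] = 25; a[36] = 6; a[37] = 39; a[38] = 46; a[39] = 19; a[40] = 9; a[41] = 14; a[42] = 35; a[43] = 1; a[44] = 18; a[45] = 33; a[46] = 2.
Since a[46] = a[0] = 2, the sequence is periodic with period 46.
The value 41 first appears (with j ≥ 1) at a[1].

1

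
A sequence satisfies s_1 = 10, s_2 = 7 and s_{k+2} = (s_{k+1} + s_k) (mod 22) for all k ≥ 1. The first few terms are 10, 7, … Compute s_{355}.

Listing terms: s_1 = 10, s_2 = 7, s_3 = 17, s_4 = 2, s_5 = 19, s_6 = 21, s_7 = 18, s_8 = 17, s_9 = 13, s_{10} = 8, s_{11} = 21, s_{12} = 7, s_{13} = 6, s_{14} = 13, s_{15} = 19, s_{16} = 10, s_{17} = 7.
The sequence repeats with period 15.
So s_{355} = s_{1 + ((355-1) mod 15)} = s_{10} = 8.

8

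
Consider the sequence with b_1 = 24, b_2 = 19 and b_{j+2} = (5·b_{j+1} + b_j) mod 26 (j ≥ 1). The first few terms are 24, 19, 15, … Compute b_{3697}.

24

Listing terms: b_1 = 24,  b_2 = 19,  b_3 = 15,  b_4 = 16,  b_5 = 17,  b_6 = 23,  b_7 = 2,  b_8 = 7,  b_9 = 11,  b_{10} = 10,  b_{11} = 9,  b_{12} = 3,  b_{13} = 24,  b_{14} = 19.
Since (b_{13}, b_{14}) = (b_1, b_2) = (24, 19) (two consecutive terms determine the rest), the sequence is periodic with period 12.
So b_{3697} = b_{1 + ((3697-1) mod 12)} = b_1 = 24.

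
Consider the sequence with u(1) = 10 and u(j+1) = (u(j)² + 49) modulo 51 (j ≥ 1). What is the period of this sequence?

3

We have u(1) = 10, u(2) = 47, u(3) = 14, u(4) = 41, u(5) = 47.
Since u(5) = u(2) = 47, the sequence is eventually periodic: after a pre-period of length 1 it cycles with period 3.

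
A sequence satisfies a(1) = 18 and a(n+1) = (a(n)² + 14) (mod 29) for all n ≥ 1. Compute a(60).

27

Computing terms: a(1) = 18; a(2) = 19; a(3) = 27; a(4) = 18.
The sequence repeats with period 3.
So a(60) = a(1 + ((60-1) mod 3)) = a(3) = 27.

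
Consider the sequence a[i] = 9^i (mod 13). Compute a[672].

We have a[1] = 9, a[2] = 3, a[3] = 1, a[4] = 9.
Since a[4] = a[1] = 9, the sequence is periodic with period 3.
(672 - 1) mod 3 = 2, so a[672] = a[3] = 1.

1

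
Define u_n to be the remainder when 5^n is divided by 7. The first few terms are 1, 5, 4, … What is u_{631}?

We have u_0 = 1, u_1 = 5, u_2 = 4, u_3 = 6, u_4 = 2, u_5 = 3, u_6 = 1.
The sequence repeats with period 6.
So u_{631} = u_{0 + ((631-0) mod 6)} = u_1 = 5.

5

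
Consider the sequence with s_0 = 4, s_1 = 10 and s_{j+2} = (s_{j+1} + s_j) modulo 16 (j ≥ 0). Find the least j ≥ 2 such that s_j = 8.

3

Listing terms: s_0 = 4,  s_1 = 10,  s_2 = 14,  s_3 = 8,  s_4 = 6,  s_5 = 14,  s_6 = 4,  s_7 = 2,  s_8 = 6,  s_9 = 8,  s_{10} = 14,  s_{11} = 6,  s_{12} = 4,  s_{13} = 10.
Since (s_{12}, s_{13}) = (s_0, s_1) = (4, 10) (two consecutive terms determine the rest), the sequence is periodic with period 12.
The value 8 first appears (with j ≥ 2) at s_3.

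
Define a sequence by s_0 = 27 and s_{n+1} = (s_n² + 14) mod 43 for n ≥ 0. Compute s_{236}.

11

s_0 = 27; s_1 = 12; s_2 = 29; s_3 = 38; s_4 = 39; s_5 = 30; s_6 = 11; s_7 = 6; s_8 = 7; s_9 = 20; s_{10} = 27.
The sequence repeats with period 10.
(236 - 0) mod 10 = 6, so s_{236} = s_6 = 11.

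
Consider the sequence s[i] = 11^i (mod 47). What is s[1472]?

1

We have s[0] = 1,  s[1] = 11,  s[2] = 27,  s[3] = 15,  s[4] = 24,  s[5] = 29,  s[6] = 37,  s[7] = 31,  s[8] = 12,  s[9] = 38,  s[10] = 42,  s[11] = 39,  s[12] = 6,  s[13] = 19,  s[14] = 21,  s[15] = 43,  s[16] = 3,  s[17] = 33,  s[18] = 34,  s[19] = 45,  s[20] = 25,  s[21] = 40,  s[22] = 17,  s[23] = 46,  s[24] = 36,  s[25] = 20,  s[26] = 32,  s[27] = 23,  s[28] = 18,  s[29] = 10,  s[30] = 16,  s[31] = 35,  s[32] = 9,  s[33] = 5,  s[34] = 8,  s[35] = 41,  s[36] = 28,  s[37] = 26,  s[38] = 4,  s[39] = 44,  s[40] = 14,  s[41] = 13,  s[42] = 2,  s[43] = 22,  s[44] = 7,  s[45] = 30,  s[46] = 1.
The sequence repeats with period 46.
So s[1472] = s[0 + ((1472-0) mod 46)] = s[0] = 1.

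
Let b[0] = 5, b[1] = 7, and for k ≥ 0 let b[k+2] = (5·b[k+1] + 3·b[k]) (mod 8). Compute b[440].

2

We have b[0] = 5,  b[1] = 7,  b[2] = 2,  b[3] = 7,  b[4] = 1,  b[5] = 2,  b[6] = 5,  b[7] = 7.
The sequence repeats with period 6.
(440 - 0) mod 6 = 2, so b[440] = b[2] = 2.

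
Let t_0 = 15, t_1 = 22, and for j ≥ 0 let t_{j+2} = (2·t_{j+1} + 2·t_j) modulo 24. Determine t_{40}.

Listing terms: t_0 = 15, t_1 = 22, t_2 = 2, t_3 = 0, t_4 = 4, t_5 = 8, t_6 = 0, t_7 = 16, t_8 = 8, t_9 = 0.
Since (t_8, t_9) = (t_5, t_6) = (8, 0) (two consecutive terms determine the rest), the sequence is eventually periodic: after a pre-period of length 5 it cycles with period 3.
For j ≥ 5, t_j depends only on (j - 5) mod 3. (40 - 5) mod 3 = 2, so t_{40} = t_7 = 16.

16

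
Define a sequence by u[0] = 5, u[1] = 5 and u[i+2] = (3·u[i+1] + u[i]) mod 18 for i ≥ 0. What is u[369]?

Computing terms: u[0] = 5; u[1] = 5; u[2] = 2; u[3] = 11; u[4] = 17; u[5] = 8; u[6] = 5; u[7] = 5.
The sequence repeats with period 6.
(369 - 0) mod 6 = 3, so u[369] = u[3] = 11.

11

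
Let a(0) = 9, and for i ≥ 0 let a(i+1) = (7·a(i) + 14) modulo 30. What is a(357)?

Computing terms: a(0) = 9, a(1) = 17, a(2) = 13, a(3) = 15, a(4) = 29, a(5) = 7, a(6) = 3, a(7) = 5, a(8) = 19, a(9) = 27, a(10) = 23, a(11) = 25, a(12) = 9.
Since a(12) = a(0) = 9, the sequence is periodic with period 12.
(357 - 0) mod 12 = 9, so a(357) = a(9) = 27.

27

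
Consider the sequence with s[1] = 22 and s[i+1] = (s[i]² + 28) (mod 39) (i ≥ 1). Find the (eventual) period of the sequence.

We have s[1] = 22,  s[2] = 5,  s[3] = 14,  s[4] = 29,  s[5] = 11,  s[6] = 32,  s[7] = 38,  s[8] = 29.
Since s[8] = s[4] = 29, the sequence is eventually periodic: after a pre-period of length 3 it cycles with period 4.

4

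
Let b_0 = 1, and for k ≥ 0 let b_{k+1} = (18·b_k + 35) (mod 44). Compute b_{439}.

25

We have b_0 = 1,  b_1 = 9,  b_2 = 21,  b_3 = 17,  b_4 = 33,  b_5 = 13,  b_6 = 5,  b_7 = 37,  b_8 = 41,  b_9 = 25,  b_{10} = 1.
Since b_{10} = b_0 = 1, the sequence is periodic with period 10.
So b_{439} = b_{0 + ((439-0) mod 10)} = b_9 = 25.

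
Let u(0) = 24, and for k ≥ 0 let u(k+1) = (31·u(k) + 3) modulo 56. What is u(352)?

48

u(0) = 24, u(1) = 19, u(2) = 32, u(3) = 43, u(4) = 48, u(5) = 35, u(6) = 24.
The sequence repeats with period 6.
So u(352) = u(0 + ((352-0) mod 6)) = u(4) = 48.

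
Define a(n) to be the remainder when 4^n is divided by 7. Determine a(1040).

Listing terms: a(0) = 1,  a(1) = 4,  a(2) = 2,  a(3) = 1.
Since a(3) = a(0) = 1, the sequence is periodic with period 3.
So a(1040) = a(0 + ((1040-0) mod 3)) = a(2) = 2.

2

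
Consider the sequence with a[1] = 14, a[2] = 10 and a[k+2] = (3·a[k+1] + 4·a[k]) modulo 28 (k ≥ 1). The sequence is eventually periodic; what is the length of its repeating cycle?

6

Computing terms: a[1] = 14; a[2] = 10; a[3] = 2; a[4] = 18; a[5] = 6; a[6] = 6; a[7] = 14; a[8] = 10.
Since (a[7], a[8]) = (a[1], a[2]) = (14, 10) (two consecutive terms determine the rest), the sequence is periodic with period 6.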